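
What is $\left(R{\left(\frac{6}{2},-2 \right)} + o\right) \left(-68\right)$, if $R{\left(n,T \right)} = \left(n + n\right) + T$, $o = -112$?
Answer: $7344$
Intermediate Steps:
$R{\left(n,T \right)} = T + 2 n$ ($R{\left(n,T \right)} = 2 n + T = T + 2 n$)
$\left(R{\left(\frac{6}{2},-2 \right)} + o\right) \left(-68\right) = \left(\left(-2 + 2 \cdot \frac{6}{2}\right) - 112\right) \left(-68\right) = \left(\left(-2 + 2 \cdot 6 \cdot \frac{1}{2}\right) - 112\right) \left(-68\right) = \left(\left(-2 + 2 \cdot 3\right) - 112\right) \left(-68\right) = \left(\left(-2 + 6\right) - 112\right) \left(-68\right) = \left(4 - 112\right) \left(-68\right) = \left(-108\right) \left(-68\right) = 7344$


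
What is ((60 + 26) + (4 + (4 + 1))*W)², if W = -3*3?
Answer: 25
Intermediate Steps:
W = -9
((60 + 26) + (4 + (4 + 1))*W)² = ((60 + 26) + (4 + (4 + 1))*(-9))² = (86 + (4 + 5)*(-9))² = (86 + 9*(-9))² = (86 - 81)² = 5² = 25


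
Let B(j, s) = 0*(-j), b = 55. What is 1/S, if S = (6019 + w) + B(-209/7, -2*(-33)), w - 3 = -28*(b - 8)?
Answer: 1/4706 ≈ 0.00021249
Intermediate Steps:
w = -1313 (w = 3 - 28*(55 - 8) = 3 - 28*47 = 3 - 1316 = -1313)
B(j, s) = 0
S = 4706 (S = (6019 - 1313) + 0 = 4706 + 0 = 4706)
1/S = 1/4706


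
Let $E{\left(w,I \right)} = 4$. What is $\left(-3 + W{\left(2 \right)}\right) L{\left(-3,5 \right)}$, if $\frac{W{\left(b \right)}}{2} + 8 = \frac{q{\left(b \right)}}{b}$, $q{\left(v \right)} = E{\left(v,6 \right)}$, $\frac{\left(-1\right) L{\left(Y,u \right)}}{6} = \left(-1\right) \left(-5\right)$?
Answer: $450$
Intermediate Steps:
$L{\left(Y,u \right)} = -30$ ($L{\left(Y,u \right)} = - 6 \left(\left(-1\right) \left(-5\right)\right) = \left(-6\right) 5 = -30$)
$q{\left(v \right)} = 4$
$W{\left(b \right)} = -16 + \frac{8}{b}$ ($W{\left(b \right)} = -16 + 2 \frac{4}{b} = -16 + \frac{8}{b}$)
$\left(-3 + W{\left(2 \right)}\right) L{\left(-3,5 \right)} = \left(-3 - \left(16 - \frac{8}{2}\right)\right) \left(-30\right) = \left(-3 + \left(-16 + 8 \cdot \frac{1}{2}\right)\right) \left(-30\right) = \left(-3 + \left(-16 + 4\right)\right) \left(-30\right) = \left(-3 - 12\right) \left(-30\right) = \left(-15\right) \left(-30\right) = 450$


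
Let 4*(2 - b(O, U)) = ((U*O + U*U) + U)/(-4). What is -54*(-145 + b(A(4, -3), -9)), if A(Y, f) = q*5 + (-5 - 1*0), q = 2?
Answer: 61047/8 ≈ 7630.9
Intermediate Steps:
A(Y, f) = 5 (A(Y, f) = 2*5 + (-5 - 1*0) = 10 + (-5 + 0) = 10 - 5 = 5)
b(O, U) = 2 + U/16 + U²/16 + O*U/16 (b(O, U) = 2 - ((U*O + U*U) + U)/(4*(-4)) = 2 - ((O*U + U²) + U)*(-1)/(4*4) = 2 - ((U² + O*U) + U)*(-1)/(4*4) = 2 - (U + U² + O*U)*(-1)/(4*4) = 2 - (-U/4 - U²/4 - O*U/4)/4 = 2 + (U/16 + U²/16 + O*U/16) = 2 + U/16 + U²/16 + O*U/16)
-54*(-145 + b(A(4, -3), -9)) = -54*(-145 + (2 + (1/16)*(-9) + (1/16)*(-9)² + (1/16)*5*(-9))) = -54*(-145 + (2 - 9/16 + (1/16)*81 - 45/16)) = -54*(-145 + (2 - 9/16 + 81/16 - 45/16)) = -54*(-145 + 59/16) = -54*(-2261/16) = 61047/8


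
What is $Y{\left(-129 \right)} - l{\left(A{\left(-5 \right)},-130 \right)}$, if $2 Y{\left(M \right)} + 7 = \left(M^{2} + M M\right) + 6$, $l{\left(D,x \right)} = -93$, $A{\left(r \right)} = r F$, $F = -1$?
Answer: $\frac{33467}{2} \approx 16734.0$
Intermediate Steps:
$A{\left(r \right)} = - r$ ($A{\left(r \right)} = r \left(-1\right) = - r$)
$Y{\left(M \right)} = - \frac{1}{2} + M^{2}$ ($Y{\left(M \right)} = - \frac{7}{2} + \frac{\left(M^{2} + M M\right) + 6}{2} = - \frac{7}{2} + \frac{\left(M^{2} + M^{2}\right) + 6}{2} = - \frac{7}{2} + \frac{2 M^{2} + 6}{2} = - \frac{7}{2} + \frac{6 + 2 M^{2}}{2} = - \frac{7}{2} + \left(3 + M^{2}\right) = - \frac{1}{2} + M^{2}$)
$Y{\left(-129 \right)} - l{\left(A{\left(-5 \right)},-130 \right)} = \left(- \frac{1}{2} + \left(-129\right)^{2}\right) - -93 = \left(- \frac{1}{2} + 16641\right) + 93 = \frac{33281}{2} + 93 = \frac{33467}{2}$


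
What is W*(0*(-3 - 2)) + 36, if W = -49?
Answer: 36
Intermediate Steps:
W*(0*(-3 - 2)) + 36 = -0*(-3 - 2) + 36 = -0*(-5) + 36 = -49*0 + 36 = 0 + 36 = 36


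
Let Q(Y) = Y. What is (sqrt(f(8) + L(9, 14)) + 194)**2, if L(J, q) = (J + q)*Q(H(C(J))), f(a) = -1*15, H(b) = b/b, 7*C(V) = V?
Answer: 37644 + 776*sqrt(2) ≈ 38741.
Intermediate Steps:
C(V) = V/7
H(b) = 1
f(a) = -15
L(J, q) = J + q (L(J, q) = (J + q)*1 = J + q)
(sqrt(f(8) + L(9, 14)) + 194)**2 = (sqrt(-15 + (9 + 14)) + 194)**2 = (sqrt(-15 + 23) + 194)**2 = (sqrt(8) + 194)**2 = (2*sqrt(2) + 194)**2 = (194 + 2*sqrt(2))**2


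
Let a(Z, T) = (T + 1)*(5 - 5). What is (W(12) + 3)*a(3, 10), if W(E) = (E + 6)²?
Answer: 0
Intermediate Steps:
W(E) = (6 + E)²
a(Z, T) = 0 (a(Z, T) = (1 + T)*0 = 0)
(W(12) + 3)*a(3, 10) = ((6 + 12)² + 3)*0 = (18² + 3)*0 = (324 + 3)*0 = 327*0 = 0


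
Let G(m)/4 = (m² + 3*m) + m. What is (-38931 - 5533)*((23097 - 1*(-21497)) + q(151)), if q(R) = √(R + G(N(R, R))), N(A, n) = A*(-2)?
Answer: -1982827616 - 133392*√40015 ≈ -2.0095e+9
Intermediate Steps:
N(A, n) = -2*A
G(m) = 4*m² + 16*m (G(m) = 4*((m² + 3*m) + m) = 4*(m² + 4*m) = 4*m² + 16*m)
q(R) = √(R - 8*R*(4 - 2*R)) (q(R) = √(R + 4*(-2*R)*(4 - 2*R)) = √(R - 8*R*(4 - 2*R)))
(-38931 - 5533)*((23097 - 1*(-21497)) + q(151)) = (-38931 - 5533)*((23097 - 1*(-21497)) + √(151*(-31 + 16*151))) = -44464*((23097 + 21497) + √(151*(-31 + 2416))) = -44464*(44594 + √(151*2385)) = -44464*(44594 + √360135) = -44464*(44594 + 3*√40015) = -1982827616 - 133392*√40015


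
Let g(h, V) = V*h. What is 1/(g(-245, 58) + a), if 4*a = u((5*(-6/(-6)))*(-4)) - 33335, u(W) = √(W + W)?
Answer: -72140/1626306133 - 8*I*√10/8131530665 ≈ -4.4358e-5 - 3.1111e-9*I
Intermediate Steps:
u(W) = √2*√W (u(W) = √(2*W) = √2*√W)
a = -33335/4 + I*√10/2 (a = (√2*√((5*(-6/(-6)))*(-4)) - 33335)/4 = (√2*√((5*(-6*(-⅙)))*(-4)) - 33335)/4 = (√2*√((5*1)*(-4)) - 33335)/4 = (√2*√(5*(-4)) - 33335)/4 = (√2*√(-20) - 33335)/4 = (√2*(2*I*√5) - 33335)/4 = (2*I*√10 - 33335)/4 = (-33335 + 2*I*√10)/4 = -33335/4 + I*√10/2 ≈ -8333.8 + 1.5811*I)
1/(g(-245, 58) + a) = 1/(58*(-245) + (-33335/4 + I*√10/2)) = 1/(-14210 + (-33335/4 + I*√10/2)) = 1/(-90175/4 + I*√10/2)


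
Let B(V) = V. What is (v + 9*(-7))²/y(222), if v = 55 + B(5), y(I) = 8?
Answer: 9/8 ≈ 1.1250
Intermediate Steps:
v = 60 (v = 55 + 5 = 60)
(v + 9*(-7))²/y(222) = (60 + 9*(-7))²/8 = (60 - 63)²*(⅛) = (-3)²*(⅛) = 9*(⅛) = 9/8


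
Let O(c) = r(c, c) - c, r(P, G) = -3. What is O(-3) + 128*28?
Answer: 3584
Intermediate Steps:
O(c) = -3 - c
O(-3) + 128*28 = (-3 - 1*(-3)) + 128*28 = (-3 + 3) + 3584 = 0 + 3584 = 3584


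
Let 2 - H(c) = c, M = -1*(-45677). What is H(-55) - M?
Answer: -45620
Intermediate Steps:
M = 45677
H(c) = 2 - c
H(-55) - M = (2 - 1*(-55)) - 1*45677 = (2 + 55) - 45677 = 57 - 45677 = -45620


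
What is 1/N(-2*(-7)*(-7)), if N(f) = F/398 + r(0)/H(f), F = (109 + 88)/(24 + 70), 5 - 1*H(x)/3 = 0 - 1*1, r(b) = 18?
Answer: 37412/37609 ≈ 0.99476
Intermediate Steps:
H(x) = 18 (H(x) = 15 - 3*(0 - 1*1) = 15 - 3*(0 - 1) = 15 - 3*(-1) = 15 + 3 = 18)
F = 197/94 ≈ 2.0957
N(f) = 37609/37412 (N(f) = (197/94)/398 + 18/18 = (197/94)*(1/398) + 18*(1/18) = 197/37412 + 1 = 37609/37412)
1/N(-2*(-7)*(-7)) = 1/(37609/37412) = 37412/37609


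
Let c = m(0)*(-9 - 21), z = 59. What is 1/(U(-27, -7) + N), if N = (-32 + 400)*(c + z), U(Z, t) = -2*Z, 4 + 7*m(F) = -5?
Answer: 7/251722 ≈ 2.7808e-5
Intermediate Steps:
m(F) = -9/7 (m(F) = -4/7 + (⅐)*(-5) = -4/7 - 5/7 = -9/7)
c = 270/7 (c = -9*(-9 - 21)/7 = -9/7*(-30) = 270/7 ≈ 38.571)
N = 251344/7 (N = (-32 + 400)*(270/7 + 59) = 368*(683/7) = 251344/7 ≈ 35906.)
1/(U(-27, -7) + N) = 1/(-2*(-27) + 251344/7) = 1/(54 + 251344/7) = 1/(251722/7) = 7/251722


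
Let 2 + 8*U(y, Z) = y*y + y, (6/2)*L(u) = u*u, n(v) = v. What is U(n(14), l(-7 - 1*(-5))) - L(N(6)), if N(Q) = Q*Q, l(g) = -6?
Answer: -406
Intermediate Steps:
N(Q) = Q²
L(u) = u²/3 (L(u) = (u*u)/3 = u²/3)
U(y, Z) = -¼ + y/8 + y²/8 (U(y, Z) = -¼ + (y*y + y)/8 = -¼ + (y² + y)/8 = -¼ + (y + y²)/8 = -¼ + (y/8 + y²/8) = -¼ + y/8 + y²/8)
U(n(14), l(-7 - 1*(-5))) - L(N(6)) = (-¼ + (⅛)*14 + (⅛)*14²) - (6²)²/3 = (-¼ + 7/4 + (⅛)*196) - 36²/3 = (-¼ + 7/4 + 49/2) - 1296/3 = 26 - 1*432 = 26 - 432 = -406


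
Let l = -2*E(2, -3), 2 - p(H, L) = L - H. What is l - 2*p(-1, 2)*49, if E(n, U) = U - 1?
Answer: 106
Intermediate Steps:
p(H, L) = 2 + H - L (p(H, L) = 2 - (L - H) = 2 + (H - L) = 2 + H - L)
E(n, U) = -1 + U
l = 8 (l = -2*(-1 - 3) = -2*(-4) = 8)
l - 2*p(-1, 2)*49 = 8 - 2*(2 - 1 - 1*2)*49 = 8 - 2*(2 - 1 - 2)*49 = 8 - 2*(-1)*49 = 8 + 2*49 = 8 + 98 = 106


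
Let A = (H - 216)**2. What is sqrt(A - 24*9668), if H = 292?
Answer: 4*I*sqrt(14141) ≈ 475.66*I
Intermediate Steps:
A = 5776 (A = (292 - 216)**2 = 76**2 = 5776)
sqrt(A - 24*9668) = sqrt(5776 - 24*9668) = sqrt(5776 - 232032) = sqrt(-226256) = 4*I*sqrt(14141)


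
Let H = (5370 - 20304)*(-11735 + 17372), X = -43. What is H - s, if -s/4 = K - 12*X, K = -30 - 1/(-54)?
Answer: -2272887376/27 ≈ -8.4181e+7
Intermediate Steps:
H = -84182958 (H = -14934*5637 = -84182958)
K = -1619/54 (K = -30 - 1*(-1/54) = -30 + 1/54 = -1619/54 ≈ -29.981)
s = -52490/27 (s = -4*(-1619/54 - 12*(-43)) = -4*(-1619/54 + 516) = -4*26245/54 = -52490/27 ≈ -1944.1)
H - s = -84182958 - 1*(-52490/27) = -84182958 + 52490/27 = -2272887376/27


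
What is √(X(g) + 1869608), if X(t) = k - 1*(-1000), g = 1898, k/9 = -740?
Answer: 2*√465987 ≈ 1365.3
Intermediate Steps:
k = -6660 (k = 9*(-740) = -6660)
X(t) = -5660 (X(t) = -6660 - 1*(-1000) = -6660 + 1000 = -5660)
√(X(g) + 1869608) = √(-5660 + 1869608) = √1863948 = 2*√465987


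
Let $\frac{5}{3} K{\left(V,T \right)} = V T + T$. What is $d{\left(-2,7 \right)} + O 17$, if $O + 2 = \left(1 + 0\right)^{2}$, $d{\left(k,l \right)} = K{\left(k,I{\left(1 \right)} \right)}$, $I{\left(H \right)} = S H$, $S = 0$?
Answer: $-17$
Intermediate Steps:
$I{\left(H \right)} = 0$ ($I{\left(H \right)} = 0 H = 0$)
$K{\left(V,T \right)} = \frac{3 T}{5} + \frac{3 T V}{5}$ ($K{\left(V,T \right)} = \frac{3 \left(V T + T\right)}{5} = \frac{3 \left(T V + T\right)}{5} = \frac{3 \left(T + T V\right)}{5} = \frac{3 T}{5} + \frac{3 T V}{5}$)
$d{\left(k,l \right)} = 0$ ($d{\left(k,l \right)} = \frac{3}{5} \cdot 0 \left(1 + k\right) = 0$)
$O = -1$ ($O = -2 + \left(1 + 0\right)^{2} = -2 + 1^{2} = -2 + 1 = -1$)
$d{\left(-2,7 \right)} + O 17 = 0 - 17 = -17$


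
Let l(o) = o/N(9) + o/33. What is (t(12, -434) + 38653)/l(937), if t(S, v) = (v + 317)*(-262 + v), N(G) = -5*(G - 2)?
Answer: 138698175/1874 ≈ 74012.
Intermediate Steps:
N(G) = 10 - 5*G (N(G) = -5*(-2 + G) = 10 - 5*G)
t(S, v) = (-262 + v)*(317 + v) (t(S, v) = (317 + v)*(-262 + v) = (-262 + v)*(317 + v))
l(o) = 2*o/1155 (l(o) = o/(10 - 5*9) + o/33 = o/(10 - 45) + o*(1/33) = o/(-35) + o/33 = o*(-1/35) + o/33 = -o/35 + o/33 = 2*o/1155)
(t(12, -434) + 38653)/l(937) = ((-83054 + (-434)² + 55*(-434)) + 38653)/(((2/1155)*937)) = ((-83054 + 188356 - 23870) + 38653)/(1874/1155) = (81432 + 38653)*(1155/1874) = 120085*(1155/1874) = 138698175/1874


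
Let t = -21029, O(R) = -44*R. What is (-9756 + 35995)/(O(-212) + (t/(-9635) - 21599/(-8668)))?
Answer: 2191381047020/779429312777 ≈ 2.8115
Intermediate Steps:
(-9756 + 35995)/(O(-212) + (t/(-9635) - 21599/(-8668))) = (-9756 + 35995)/(-44*(-212) + (-21029/(-9635) - 21599/(-8668))) = 26239/(9328 + (-21029*(-1/9635) - 21599*(-1/8668))) = 26239/(9328 + (21029/9635 + 21599/8668)) = 26239/(9328 + 390385737/83516180) = 26239/(779429312777/83516180) = 26239*(83516180/779429312777) = 2191381047020/779429312777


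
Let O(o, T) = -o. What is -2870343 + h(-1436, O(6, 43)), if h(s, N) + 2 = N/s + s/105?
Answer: -216396340283/75390 ≈ -2.8704e+6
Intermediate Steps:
h(s, N) = -2 + s/105 + N/s (h(s, N) = -2 + (N/s + s/105) = -2 + (s/105 + N/s) = -2 + s/105 + N/s)
-2870343 + h(-1436, O(6, 43)) = -2870343 + (-2 + (1/105)*(-1436) - 1*6/(-1436)) = -2870343 + (-2 - 1436/105 - 6*(-1/1436)) = -2870343 + (-2 - 1436/105 + 3/718) = -2870343 - 1181513/75390 = -216396340283/75390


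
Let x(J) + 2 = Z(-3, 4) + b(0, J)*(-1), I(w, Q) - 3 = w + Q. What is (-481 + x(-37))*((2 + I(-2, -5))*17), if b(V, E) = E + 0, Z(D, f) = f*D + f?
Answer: 15436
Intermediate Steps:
Z(D, f) = f + D*f (Z(D, f) = D*f + f = f + D*f)
I(w, Q) = 3 + Q + w (I(w, Q) = 3 + (w + Q) = 3 + (Q + w) = 3 + Q + w)
b(V, E) = E
x(J) = -10 - J (x(J) = -2 + (4*(1 - 3) + J*(-1)) = -2 + (4*(-2) - J) = -2 + (-8 - J) = -10 - J)
(-481 + x(-37))*((2 + I(-2, -5))*17) = (-481 + (-10 - 1*(-37)))*((2 + (3 - 5 - 2))*17) = (-481 + (-10 + 37))*((2 - 4)*17) = (-481 + 27)*(-2*17) = -454*(-34) = 15436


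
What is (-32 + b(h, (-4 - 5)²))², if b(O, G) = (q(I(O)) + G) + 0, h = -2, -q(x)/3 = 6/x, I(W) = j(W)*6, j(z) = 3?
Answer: 2304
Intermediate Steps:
I(W) = 18 (I(W) = 3*6 = 18)
q(x) = -18/x
b(O, G) = -1 + G (b(O, G) = (-18/18 + G) + 0 = (-18*1/18 + G) + 0 = (-1 + G) + 0 = -1 + G)
(-32 + b(h, (-4 - 5)²))² = (-32 + (-1 + (-4 - 5)²))² = (-32 + (-1 + (-9)²))² = (-32 + (-1 + 81))² = (-32 + 80)² = 48² = 2304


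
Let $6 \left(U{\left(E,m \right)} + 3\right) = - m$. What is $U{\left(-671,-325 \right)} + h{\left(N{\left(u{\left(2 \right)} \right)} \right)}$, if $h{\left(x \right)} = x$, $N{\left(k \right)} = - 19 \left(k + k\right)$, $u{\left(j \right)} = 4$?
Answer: $- \frac{605}{6} \approx -100.83$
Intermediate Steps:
$U{\left(E,m \right)} = -3 - \frac{m}{6}$ ($U{\left(E,m \right)} = -3 + \frac{\left(-1\right) m}{6} = -3 - \frac{m}{6}$)
$N{\left(k \right)} = - 38 k$ ($N{\left(k \right)} = - 19 \cdot 2 k = - 38 k$)
$U{\left(-671,-325 \right)} + h{\left(N{\left(u{\left(2 \right)} \right)} \right)} = \left(-3 - - \frac{325}{6}\right) - 152 = \left(-3 + \frac{325}{6}\right) - 152 = \frac{307}{6} - 152 = - \frac{605}{6}$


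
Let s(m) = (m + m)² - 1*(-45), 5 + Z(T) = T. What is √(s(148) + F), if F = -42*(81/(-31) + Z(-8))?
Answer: √84872389/31 ≈ 297.18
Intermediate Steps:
Z(T) = -5 + T
s(m) = 45 + 4*m² (s(m) = (2*m)² + 45 = 4*m² + 45 = 45 + 4*m²)
F = 20328/31 (F = -42*(81/(-31) + (-5 - 8)) = -42*(81*(-1/31) - 13) = -42*(-81/31 - 13) = -42*(-484/31) = 20328/31 ≈ 655.74)
√(s(148) + F) = √((45 + 4*148²) + 20328/31) = √((45 + 4*21904) + 20328/31) = √((45 + 87616) + 20328/31) = √(87661 + 20328/31) = √(2737819/31) = √84872389/31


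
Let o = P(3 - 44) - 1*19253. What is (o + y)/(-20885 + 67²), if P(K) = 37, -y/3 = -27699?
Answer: -63881/16396 ≈ -3.8961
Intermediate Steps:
y = 83097 (y = -3*(-27699) = 83097)
o = -19216 (o = 37 - 1*19253 = 37 - 19253 = -19216)
(o + y)/(-20885 + 67²) = (-19216 + 83097)/(-20885 + 67²) = 63881/(-20885 + 4489) = 63881/(-16396) = 63881*(-1/16396) = -63881/16396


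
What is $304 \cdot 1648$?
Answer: $500992$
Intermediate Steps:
$304 \cdot 1648 = 500992$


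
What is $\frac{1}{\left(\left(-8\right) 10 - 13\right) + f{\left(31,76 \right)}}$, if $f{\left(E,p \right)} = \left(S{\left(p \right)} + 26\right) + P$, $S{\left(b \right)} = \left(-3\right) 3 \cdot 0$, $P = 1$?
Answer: $- \frac{1}{66} \approx -0.015152$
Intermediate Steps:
$S{\left(b \right)} = 0$ ($S{\left(b \right)} = \left(-9\right) 0 = 0$)
$f{\left(E,p \right)} = 27$ ($f{\left(E,p \right)} = \left(0 + 26\right) + 1 = 26 + 1 = 27$)
$\frac{1}{\left(\left(-8\right) 10 - 13\right) + f{\left(31,76 \right)}} = \frac{1}{\left(\left(-8\right) 10 - 13\right) + 27} = \frac{1}{\left(-80 - 13\right) + 27} = \frac{1}{-93 + 27} = \frac{1}{-66} = - \frac{1}{66}$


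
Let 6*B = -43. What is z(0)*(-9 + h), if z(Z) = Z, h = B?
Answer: 0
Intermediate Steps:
B = -43/6 (B = (⅙)*(-43) = -43/6 ≈ -7.1667)
h = -43/6 ≈ -7.1667
z(0)*(-9 + h) = 0*(-9 - 43/6) = 0*(-97/6) = 0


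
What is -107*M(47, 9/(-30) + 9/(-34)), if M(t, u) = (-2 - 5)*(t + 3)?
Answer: 37450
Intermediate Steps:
M(t, u) = -21 - 7*t (M(t, u) = -7*(3 + t) = -21 - 7*t)
-107*M(47, 9/(-30) + 9/(-34)) = -107*(-21 - 7*47) = -107*(-21 - 329) = -107*(-350) = 37450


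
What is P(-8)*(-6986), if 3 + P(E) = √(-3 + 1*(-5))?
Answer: 20958 - 13972*I*√2 ≈ 20958.0 - 19759.0*I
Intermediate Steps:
P(E) = -3 + 2*I*√2 (P(E) = -3 + √(-3 + 1*(-5)) = -3 + √(-3 - 5) = -3 + √(-8) = -3 + 2*I*√2)
P(-8)*(-6986) = (-3 + 2*I*√2)*(-6986) = 20958 - 13972*I*√2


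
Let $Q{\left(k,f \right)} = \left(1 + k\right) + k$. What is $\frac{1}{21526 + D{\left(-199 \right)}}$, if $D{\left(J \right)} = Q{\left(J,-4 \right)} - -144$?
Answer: $\frac{1}{21273} \approx 4.7008 \cdot 10^{-5}$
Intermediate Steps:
$Q{\left(k,f \right)} = 1 + 2 k$
$D{\left(J \right)} = 145 + 2 J$ ($D{\left(J \right)} = \left(1 + 2 J\right) - -144 = \left(1 + 2 J\right) + 144 = 145 + 2 J$)
$\frac{1}{21526 + D{\left(-199 \right)}} = \frac{1}{21526 + \left(145 + 2 \left(-199\right)\right)} = \frac{1}{21526 + \left(145 - 398\right)} = \frac{1}{21526 - 253} = \frac{1}{21273}$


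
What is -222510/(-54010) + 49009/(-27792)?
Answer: 353702183/150104592 ≈ 2.3564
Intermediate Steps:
-222510/(-54010) + 49009/(-27792) = -222510*(-1/54010) + 49009*(-1/27792) = 22251/5401 - 49009/27792 = 353702183/150104592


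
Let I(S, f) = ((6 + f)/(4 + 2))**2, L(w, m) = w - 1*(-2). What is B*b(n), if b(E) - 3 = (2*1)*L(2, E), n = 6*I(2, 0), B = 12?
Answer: 132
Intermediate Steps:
L(w, m) = 2 + w (L(w, m) = w + 2 = 2 + w)
I(S, f) = (1 + f/6)**2 (I(S, f) = ((6 + f)/6)**2 = ((6 + f)*(1/6))**2 = (1 + f/6)**2)
n = 6 (n = 6*((6 + 0)**2/36) = 6*((1/36)*6**2) = 6*((1/36)*36) = 6*1 = 6)
b(E) = 11 (b(E) = 3 + (2*1)*(2 + 2) = 3 + 2*4 = 3 + 8 = 11)
B*b(n) = 12*11 = 132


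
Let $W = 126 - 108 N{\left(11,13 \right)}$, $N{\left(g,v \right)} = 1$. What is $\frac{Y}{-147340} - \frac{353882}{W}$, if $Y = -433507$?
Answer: $- \frac{26066585377}{1326060} \approx -19657.0$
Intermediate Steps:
$W = 18$ ($W = 126 - 108 = 18$)
$\frac{Y}{-147340} - \frac{353882}{W} = - \frac{433507}{-147340} - \frac{353882}{18} = \left(-433507\right) \left(- \frac{1}{147340}\right) - \frac{176941}{9} = \frac{433507}{147340} - \frac{176941}{9} = - \frac{26066585377}{1326060}$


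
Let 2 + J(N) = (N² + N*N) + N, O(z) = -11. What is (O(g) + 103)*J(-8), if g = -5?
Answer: 10856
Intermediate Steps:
J(N) = -2 + N + 2*N² (J(N) = -2 + ((N² + N*N) + N) = -2 + ((N² + N²) + N) = -2 + (2*N² + N) = -2 + (N + 2*N²) = -2 + N + 2*N²)
(O(g) + 103)*J(-8) = (-11 + 103)*(-2 - 8 + 2*(-8)²) = 92*(-2 - 8 + 2*64) = 92*(-2 - 8 + 128) = 92*118 = 10856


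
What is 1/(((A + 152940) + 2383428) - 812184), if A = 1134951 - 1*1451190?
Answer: 1/1407945 ≈ 7.1026e-7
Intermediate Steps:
A = -316239 (A = 1134951 - 1451190 = -316239)
1/(((A + 152940) + 2383428) - 812184) = 1/(((-316239 + 152940) + 2383428) - 812184) = 1/((-163299 + 2383428) - 812184) = 1/(2220129 - 812184) = 1/1407945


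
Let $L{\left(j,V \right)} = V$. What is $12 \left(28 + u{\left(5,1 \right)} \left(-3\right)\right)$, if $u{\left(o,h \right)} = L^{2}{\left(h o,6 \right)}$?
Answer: $-960$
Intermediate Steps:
$u{\left(o,h \right)} = 36$ ($u{\left(o,h \right)} = 6^{2} = 36$)
$12 \left(28 + u{\left(5,1 \right)} \left(-3\right)\right) = 12 \left(28 + 36 \left(-3\right)\right) = 12 \left(28 - 108\right) = 12 \left(-80\right) = -960$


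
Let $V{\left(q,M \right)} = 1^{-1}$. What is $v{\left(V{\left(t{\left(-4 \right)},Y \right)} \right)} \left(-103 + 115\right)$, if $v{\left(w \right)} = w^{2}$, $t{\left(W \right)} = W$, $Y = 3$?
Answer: $12$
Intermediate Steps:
$V{\left(q,M \right)} = 1$
$v{\left(V{\left(t{\left(-4 \right)},Y \right)} \right)} \left(-103 + 115\right) = 1^{2} \left(-103 + 115\right) = 1 \cdot 12 = 12$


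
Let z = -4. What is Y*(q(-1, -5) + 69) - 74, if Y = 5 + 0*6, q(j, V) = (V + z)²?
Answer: 676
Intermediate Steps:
q(j, V) = (-4 + V)² (q(j, V) = (V - 4)² = (-4 + V)²)
Y = 5 (Y = 5 + 0 = 5)
Y*(q(-1, -5) + 69) - 74 = 5*((-4 - 5)² + 69) - 74 = 5*((-9)² + 69) - 74 = 5*(81 + 69) - 74 = 5*150 - 74 = 750 - 74 = 676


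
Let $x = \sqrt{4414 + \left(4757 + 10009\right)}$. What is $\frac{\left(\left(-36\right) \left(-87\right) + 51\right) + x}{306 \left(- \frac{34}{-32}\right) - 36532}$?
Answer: $- \frac{25464}{289655} - \frac{16 \sqrt{4795}}{289655} \approx -0.091737$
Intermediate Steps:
$x = 2 \sqrt{4795}$ ($x = \sqrt{4414 + 14766} = \sqrt{19180} = 2 \sqrt{4795} \approx 138.49$)
$\frac{\left(\left(-36\right) \left(-87\right) + 51\right) + x}{306 \left(- \frac{34}{-32}\right) - 36532} = \frac{\left(\left(-36\right) \left(-87\right) + 51\right) + 2 \sqrt{4795}}{306 \left(- \frac{34}{-32}\right) - 36532} = \frac{\left(3132 + 51\right) + 2 \sqrt{4795}}{306 \left(\left(-34\right) \left(- \frac{1}{32}\right)\right) - 36532} = \frac{3183 + 2 \sqrt{4795}}{306 \cdot \frac{17}{16} - 36532} = \frac{3183 + 2 \sqrt{4795}}{\frac{2601}{8} - 36532} = \frac{3183 + 2 \sqrt{4795}}{- \frac{289655}{8}} = \left(3183 + 2 \sqrt{4795}\right) \left(- \frac{8}{289655}\right) = - \frac{25464}{289655} - \frac{16 \sqrt{4795}}{289655}$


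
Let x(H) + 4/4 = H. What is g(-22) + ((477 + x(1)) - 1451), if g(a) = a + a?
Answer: -1018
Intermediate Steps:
x(H) = -1 + H
g(a) = 2*a
g(-22) + ((477 + x(1)) - 1451) = 2*(-22) + ((477 + (-1 + 1)) - 1451) = -44 + ((477 + 0) - 1451) = -44 + (477 - 1451) = -44 - 974 = -1018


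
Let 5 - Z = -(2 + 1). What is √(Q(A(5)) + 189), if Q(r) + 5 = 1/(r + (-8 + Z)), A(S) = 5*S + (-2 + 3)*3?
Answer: √36071/14 ≈ 13.566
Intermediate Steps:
Z = 8 (Z = 5 - (-1)*(2 + 1) = 5 - (-1)*3 = 5 - 1*(-3) = 5 + 3 = 8)
A(S) = 3 + 5*S (A(S) = 5*S + 1*3 = 5*S + 3 = 3 + 5*S)
Q(r) = -5 + 1/r (Q(r) = -5 + 1/(r + (-8 + 8)) = -5 + 1/(r + 0) = -5 + 1/r)
√(Q(A(5)) + 189) = √((-5 + 1/(3 + 5*5)) + 189) = √((-5 + 1/(3 + 25)) + 189) = √((-5 + 1/28) + 189) = √(-139/28 + 189) = √(5153/28) = √36071/14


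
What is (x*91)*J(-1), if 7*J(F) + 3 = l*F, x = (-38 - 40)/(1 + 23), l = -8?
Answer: -845/4 ≈ -211.25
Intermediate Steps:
x = -13/4 (x = -78/24 = -78*1/24 = -13/4 ≈ -3.2500)
J(F) = -3/7 - 8*F/7 (J(F) = -3/7 + (-8*F)/7 = -3/7 - 8*F/7)
(x*91)*J(-1) = (-13/4*91)*(-3/7 - 8/7*(-1)) = -1183*(-3/7 + 8/7)/4 = -1183/4*5/7 = -845/4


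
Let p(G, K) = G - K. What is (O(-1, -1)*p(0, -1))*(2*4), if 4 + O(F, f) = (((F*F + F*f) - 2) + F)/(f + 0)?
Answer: -24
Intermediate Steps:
O(F, f) = -4 + (-2 + F + F**2 + F*f)/f (O(F, f) = -4 + (((F*F + F*f) - 2) + F)/(f + 0) = -4 + (((F**2 + F*f) - 2) + F)/f = -4 + ((-2 + F**2 + F*f) + F)/f = -4 + (-2 + F + F**2 + F*f)/f)
(O(-1, -1)*p(0, -1))*(2*4) = (((-2 - 1 + (-1)**2 - (-4 - 1))/(-1))*(0 - 1*(-1)))*(2*4) = ((-(-2 - 1 + 1 - 1*(-5)))*(0 + 1))*8 = (-(-2 - 1 + 1 + 5)*1)*8 = (-1*3*1)*8 = -3*1*8 = -3*8 = -24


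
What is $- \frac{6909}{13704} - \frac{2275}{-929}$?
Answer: $\frac{8252713}{4243672} \approx 1.9447$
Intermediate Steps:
$- \frac{6909}{13704} - \frac{2275}{-929} = \left(-6909\right) \frac{1}{13704} - - \frac{2275}{929} = - \frac{2303}{4568} + \frac{2275}{929} = \frac{8252713}{4243672}$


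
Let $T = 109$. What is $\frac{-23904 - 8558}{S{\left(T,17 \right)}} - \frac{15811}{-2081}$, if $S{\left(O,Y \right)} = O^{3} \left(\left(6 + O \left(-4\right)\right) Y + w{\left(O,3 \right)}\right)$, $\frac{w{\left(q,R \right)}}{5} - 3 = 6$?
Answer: $\frac{148756053618957}{19578850610485} \approx 7.5978$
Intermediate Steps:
$w{\left(q,R \right)} = 45$ ($w{\left(q,R \right)} = 15 + 5 \cdot 6 = 15 + 30 = 45$)
$S{\left(O,Y \right)} = O^{3} \left(45 + Y \left(6 - 4 O\right)\right)$ ($S{\left(O,Y \right)} = O^{3} \left(\left(6 + O \left(-4\right)\right) Y + 45\right) = O^{3} \left(\left(6 - 4 O\right) Y + 45\right) = O^{3} \left(Y \left(6 - 4 O\right) + 45\right) = O^{3} \left(45 + Y \left(6 - 4 O\right)\right)$)
$\frac{-23904 - 8558}{S{\left(T,17 \right)}} - \frac{15811}{-2081} = \frac{-23904 - 8558}{109^{3} \left(45 + 6 \cdot 17 - 436 \cdot 17\right)} - \frac{15811}{-2081} = - \frac{32462}{1295029 \left(45 + 102 - 7412\right)} - - \frac{15811}{2081} = - \frac{32462}{1295029 \left(-7265\right)} + \frac{15811}{2081} = - \frac{32462}{-9408385685} + \frac{15811}{2081} = \left(-32462\right) \left(- \frac{1}{9408385685}\right) + \frac{15811}{2081} = \frac{32462}{9408385685} + \frac{15811}{2081} = \frac{148756053618957}{19578850610485}$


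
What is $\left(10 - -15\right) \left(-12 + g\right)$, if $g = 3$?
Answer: $-225$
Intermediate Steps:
$\left(10 - -15\right) \left(-12 + g\right) = \left(10 - -15\right) \left(-12 + 3\right) = \left(10 + 15\right) \left(-9\right) = 25 \left(-9\right) = -225$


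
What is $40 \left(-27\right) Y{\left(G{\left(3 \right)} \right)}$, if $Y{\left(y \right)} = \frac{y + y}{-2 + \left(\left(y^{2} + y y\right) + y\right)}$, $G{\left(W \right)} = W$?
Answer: $- \frac{6480}{19} \approx -341.05$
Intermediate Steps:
$Y{\left(y \right)} = \frac{2 y}{-2 + y + 2 y^{2}}$ ($Y{\left(y \right)} = \frac{2 y}{-2 + \left(\left(y^{2} + y^{2}\right) + y\right)} = \frac{2 y}{-2 + \left(2 y^{2} + y\right)} = \frac{2 y}{-2 + \left(y + 2 y^{2}\right)} = \frac{2 y}{-2 + y + 2 y^{2}}$)
$40 \left(-27\right) Y{\left(G{\left(3 \right)} \right)} = 40 \left(-27\right) 2 \cdot 3 \frac{1}{-2 + 3 + 2 \cdot 3^{2}} = - 1080 \cdot 2 \cdot 3 \frac{1}{-2 + 3 + 2 \cdot 9} = - 1080 \cdot 2 \cdot 3 \frac{1}{-2 + 3 + 18} = - 1080 \cdot 2 \cdot 3 \cdot \frac{1}{19} = \left(-1080\right) \frac{6}{19} = - \frac{6480}{19}$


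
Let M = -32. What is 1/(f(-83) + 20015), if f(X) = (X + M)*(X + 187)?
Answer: 1/8055 ≈ 0.00012415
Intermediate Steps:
f(X) = (-32 + X)*(187 + X) (f(X) = (X - 32)*(X + 187) = (-32 + X)*(187 + X))
1/(f(-83) + 20015) = 1/((-5984 + (-83)² + 155*(-83)) + 20015) = 1/((-5984 + 6889 - 12865) + 20015) = 1/(-11960 + 20015) = 1/8055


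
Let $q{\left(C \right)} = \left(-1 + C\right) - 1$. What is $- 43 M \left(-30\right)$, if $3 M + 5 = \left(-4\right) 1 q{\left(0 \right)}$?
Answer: $1290$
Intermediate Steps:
$q{\left(C \right)} = -2 + C$
$M = 1$ ($M = - \frac{5}{3} + \frac{\left(-4\right) 1 \left(-2 + 0\right)}{3} = - \frac{5}{3} + \frac{\left(-4\right) \left(-2\right)}{3} = - \frac{5}{3} + \frac{1}{3} \cdot 8 = - \frac{5}{3} + \frac{8}{3} = 1$)
$- 43 M \left(-30\right) = \left(-43\right) 1 \left(-30\right) = \left(-43\right) \left(-30\right) = 1290$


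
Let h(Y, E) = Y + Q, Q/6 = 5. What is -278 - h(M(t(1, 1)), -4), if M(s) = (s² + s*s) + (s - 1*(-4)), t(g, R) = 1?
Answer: -315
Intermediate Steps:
Q = 30 (Q = 6*5 = 30)
M(s) = 4 + s + 2*s² (M(s) = (s² + s²) + (s + 4) = 2*s² + (4 + s) = 4 + s + 2*s²)
h(Y, E) = 30 + Y (h(Y, E) = Y + 30 = 30 + Y)
-278 - h(M(t(1, 1)), -4) = -278 - (30 + (4 + 1 + 2*1²)) = -278 - (30 + (4 + 1 + 2*1)) = -278 - (30 + (4 + 1 + 2)) = -278 - (30 + 7) = -278 - 1*37 = -278 - 37 = -315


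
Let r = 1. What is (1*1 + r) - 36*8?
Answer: -286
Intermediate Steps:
(1*1 + r) - 36*8 = (1*1 + 1) - 36*8 = (1 + 1) - 288 = 2 - 288 = -286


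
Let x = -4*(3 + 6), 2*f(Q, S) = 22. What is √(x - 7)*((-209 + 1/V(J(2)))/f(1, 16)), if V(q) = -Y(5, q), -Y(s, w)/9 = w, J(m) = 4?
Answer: -7523*I*√43/396 ≈ -124.57*I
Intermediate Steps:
f(Q, S) = 11 (f(Q, S) = (½)*22 = 11)
Y(s, w) = -9*w
x = -36 (x = -4*9 = -36)
V(q) = 9*q (V(q) = -(-9)*q = 9*q)
√(x - 7)*((-209 + 1/V(J(2)))/f(1, 16)) = √(-36 - 7)*((-209 + 1/(9*4))/11) = √(-43)*((-209 + 1/36)*(1/11)) = (I*√43)*((-209 + 1/36)*(1/11)) = (I*√43)*(-7523/36*1/11) = (I*√43)*(-7523/396) = -7523*I*√43/396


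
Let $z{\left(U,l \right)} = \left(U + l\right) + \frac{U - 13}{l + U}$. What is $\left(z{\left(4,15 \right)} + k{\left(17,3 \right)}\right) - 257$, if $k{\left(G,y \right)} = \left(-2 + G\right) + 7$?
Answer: $- \frac{4113}{19} \approx -216.47$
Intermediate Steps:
$z{\left(U,l \right)} = U + l + \frac{-13 + U}{U + l}$ ($z{\left(U,l \right)} = \left(U + l\right) + \frac{-13 + U}{U + l} = U + l + \frac{-13 + U}{U + l}$)
$k{\left(G,y \right)} = 5 + G$
$\left(z{\left(4,15 \right)} + k{\left(17,3 \right)}\right) - 257 = \left(\frac{-13 + 4 + 4^{2} + 15^{2} + 2 \cdot 4 \cdot 15}{4 + 15} + \left(5 + 17\right)\right) - 257 = \left(\frac{-13 + 4 + 16 + 225 + 120}{19} + 22\right) - 257 = \left(\frac{1}{19} \cdot 352 + 22\right) - 257 = \left(\frac{352}{19} + 22\right) - 257 = \frac{770}{19} - 257 = - \frac{4113}{19}$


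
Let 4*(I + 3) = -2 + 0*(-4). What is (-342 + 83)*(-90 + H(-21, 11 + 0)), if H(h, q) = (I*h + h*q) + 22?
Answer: 116809/2 ≈ 58405.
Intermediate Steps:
I = -7/2 (I = -3 + (-2 + 0*(-4))/4 = -3 + (-2 + 0)/4 = -3 + (¼)*(-2) = -3 - ½ = -7/2 ≈ -3.5000)
H(h, q) = 22 - 7*h/2 + h*q (H(h, q) = (-7*h/2 + h*q) + 22 = 22 - 7*h/2 + h*q)
(-342 + 83)*(-90 + H(-21, 11 + 0)) = (-342 + 83)*(-90 + (22 - 7/2*(-21) - 21*(11 + 0))) = -259*(-90 + (22 + 147/2 - 21*11)) = -259*(-90 + (22 + 147/2 - 231)) = -259*(-90 - 271/2) = -259*(-451/2) = 116809/2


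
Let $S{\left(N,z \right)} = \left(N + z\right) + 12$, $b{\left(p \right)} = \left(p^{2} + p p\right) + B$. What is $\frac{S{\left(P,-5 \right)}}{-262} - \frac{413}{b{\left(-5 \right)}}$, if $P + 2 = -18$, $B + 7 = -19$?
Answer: $- \frac{53947}{3144} \approx -17.159$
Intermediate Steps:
$B = -26$ ($B = -7 - 19 = -26$)
$P = -20$ ($P = -2 - 18 = -20$)
$b{\left(p \right)} = -26 + 2 p^{2}$ ($b{\left(p \right)} = \left(p^{2} + p p\right) - 26 = \left(p^{2} + p^{2}\right) - 26 = 2 p^{2} - 26 = -26 + 2 p^{2}$)
$S{\left(N,z \right)} = 12 + N + z$
$\frac{S{\left(P,-5 \right)}}{-262} - \frac{413}{b{\left(-5 \right)}} = \frac{12 - 20 - 5}{-262} - \frac{413}{-26 + 2 \left(-5\right)^{2}} = \left(-13\right) \left(- \frac{1}{262}\right) - \frac{413}{-26 + 2 \cdot 25} = \frac{13}{262} - \frac{413}{-26 + 50} = \frac{13}{262} - \frac{413}{24} = - \frac{53947}{3144}$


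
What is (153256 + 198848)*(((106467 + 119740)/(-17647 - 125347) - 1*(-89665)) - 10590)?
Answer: 1990624249633836/71497 ≈ 2.7842e+10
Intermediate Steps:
(153256 + 198848)*(((106467 + 119740)/(-17647 - 125347) - 1*(-89665)) - 10590) = 352104*((226207/(-142994) + 89665) - 10590) = 352104*((226207*(-1/142994) + 89665) - 10590) = 352104*((-226207/142994 + 89665) - 10590) = 352104*(12821330803/142994 - 10590) = 352104*(11307024343/142994) = 1990624249633836/71497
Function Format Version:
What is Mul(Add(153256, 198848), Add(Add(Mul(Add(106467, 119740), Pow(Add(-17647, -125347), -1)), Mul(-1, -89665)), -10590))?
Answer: Rational(1990624249633836, 71497) ≈ 2.7842e+10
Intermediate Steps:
Mul(Add(153256, 198848), Add(Add(Mul(Add(106467, 119740), Pow(Add(-17647, -125347), -1)), Mul(-1, -89665)), -10590)) = Mul(352104, Add(Add(Mul(226207, Pow(-142994, -1)), 89665), -10590)) = Mul(352104, Add(Add(Mul(226207, Rational(-1, 142994)), 89665), -10590)) = Mul(352104, Add(Add(Rational(-226207, 142994), 89665), -10590)) = Mul(352104, Add(Rational(12821330803, 142994), -10590)) = Mul(352104, Rational(11307024343, 142994)) = Rational(1990624249633836, 71497)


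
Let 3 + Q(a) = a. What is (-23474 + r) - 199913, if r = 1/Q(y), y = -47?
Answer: -11169351/50 ≈ -2.2339e+5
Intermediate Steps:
Q(a) = -3 + a
r = -1/50 (r = 1/(-3 - 47) = 1/(-50) = -1/50 ≈ -0.020000)
(-23474 + r) - 199913 = (-23474 - 1/50) - 199913 = -1173701/50 - 199913 = -11169351/50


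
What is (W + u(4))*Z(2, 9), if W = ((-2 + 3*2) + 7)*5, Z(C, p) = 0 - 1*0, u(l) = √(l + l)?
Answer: 0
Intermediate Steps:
u(l) = √2*√l (u(l) = √(2*l) = √2*√l)
Z(C, p) = 0 (Z(C, p) = 0 + 0 = 0)
W = 55 (W = ((-2 + 6) + 7)*5 = (4 + 7)*5 = 11*5 = 55)
(W + u(4))*Z(2, 9) = (55 + √2*√4)*0 = (55 + √2*2)*0 = (55 + 2*√2)*0 = 0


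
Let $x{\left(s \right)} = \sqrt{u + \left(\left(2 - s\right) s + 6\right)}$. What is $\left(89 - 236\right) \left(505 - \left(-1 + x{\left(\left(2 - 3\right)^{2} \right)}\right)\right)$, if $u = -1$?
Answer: $-74382 + 147 \sqrt{6} \approx -74022.0$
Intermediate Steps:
$x{\left(s \right)} = \sqrt{5 + s \left(2 - s\right)}$ ($x{\left(s \right)} = \sqrt{-1 + \left(\left(2 - s\right) s + 6\right)} = \sqrt{-1 + \left(s \left(2 - s\right) + 6\right)} = \sqrt{-1 + \left(6 + s \left(2 - s\right)\right)} = \sqrt{5 + s \left(2 - s\right)}$)
$\left(89 - 236\right) \left(505 - \left(-1 + x{\left(\left(2 - 3\right)^{2} \right)}\right)\right) = \left(89 - 236\right) \left(505 + \left(1 - \sqrt{5 - \left(\left(2 - 3\right)^{2}\right)^{2} + 2 \left(2 - 3\right)^{2}}\right)\right) = \left(89 - 236\right) \left(505 + \left(1 - \sqrt{5 - \left(\left(-1\right)^{2}\right)^{2} + 2 \left(-1\right)^{2}}\right)\right) = - 147 \left(505 + \left(1 - \sqrt{5 - 1^{2} + 2 \cdot 1}\right)\right) = - 147 \left(505 + \left(1 - \sqrt{5 - 1 + 2}\right)\right) = - 147 \left(505 + \left(1 - \sqrt{6}\right)\right) = - 147 \left(506 - \sqrt{6}\right) = -74382 + 147 \sqrt{6}$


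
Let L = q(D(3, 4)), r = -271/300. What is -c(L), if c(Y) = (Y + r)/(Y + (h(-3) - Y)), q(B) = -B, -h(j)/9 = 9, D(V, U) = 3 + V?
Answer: -2071/24300 ≈ -0.085226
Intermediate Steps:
r = -271/300 (r = -271*1/300 = -271/300 ≈ -0.90333)
h(j) = -81 (h(j) = -9*9 = -81)
L = -6 (L = -(3 + 3) = -1*6 = -6)
c(Y) = 271/24300 - Y/81 (c(Y) = (Y - 271/300)/(Y + (-81 - Y)) = (-271/300 + Y)/(-81) = (-271/300 + Y)*(-1/81) = 271/24300 - Y/81)
-c(L) = -(271/24300 - 1/81*(-6)) = -(271/24300 + 2/27) = -1*2071/24300 = -2071/24300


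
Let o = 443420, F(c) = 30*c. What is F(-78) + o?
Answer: 441080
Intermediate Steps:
F(-78) + o = 30*(-78) + 443420 = -2340 + 443420 = 441080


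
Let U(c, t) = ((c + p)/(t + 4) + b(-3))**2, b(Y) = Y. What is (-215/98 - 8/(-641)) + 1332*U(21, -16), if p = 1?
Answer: 1954570675/62818 ≈ 31115.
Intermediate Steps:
U(c, t) = (-3 + (1 + c)/(4 + t))**2 (U(c, t) = ((c + 1)/(t + 4) - 3)**2 = ((1 + c)/(4 + t) - 3)**2 = (-3 + (1 + c)/(4 + t))**2)
(-215/98 - 8/(-641)) + 1332*U(21, -16) = (-215/98 - 8/(-641)) + 1332*((-11 + 21 - 3*(-16))**2/(4 - 16)**2) = (-215*1/98 - 8*(-1/641)) + 1332*((-11 + 21 + 48)**2/(-12)**2) = (-215/98 + 8/641) + 1332*((1/144)*58**2) = -137031/62818 + 1332*((1/144)*3364) = -137031/62818 + 1332*(841/36) = -137031/62818 + 31117 = 1954570675/62818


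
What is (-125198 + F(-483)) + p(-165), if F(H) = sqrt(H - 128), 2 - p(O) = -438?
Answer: -124758 + I*sqrt(611) ≈ -1.2476e+5 + 24.718*I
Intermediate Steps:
p(O) = 440 (p(O) = 2 - 1*(-438) = 2 + 438 = 440)
F(H) = sqrt(-128 + H)
(-125198 + F(-483)) + p(-165) = (-125198 + sqrt(-128 - 483)) + 440 = (-125198 + sqrt(-611)) + 440 = (-125198 + I*sqrt(611)) + 440 = -124758 + I*sqrt(611)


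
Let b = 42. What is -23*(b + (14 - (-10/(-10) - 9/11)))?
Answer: -14122/11 ≈ -1283.8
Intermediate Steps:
-23*(b + (14 - (-10/(-10) - 9/11))) = -23*(42 + (14 - (-10/(-10) - 9/11))) = -23*(42 + (14 - (-10*(-1/10) - 9*1/11))) = -23*(42 + (14 - (1 - 9/11))) = -23*(42 + (14 - 1*2/11)) = -23*(42 + (14 - 2/11)) = -23*(42 + 152/11) = -23*614/11 = -14122/11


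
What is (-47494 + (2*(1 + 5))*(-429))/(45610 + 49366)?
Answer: -26321/47488 ≈ -0.55427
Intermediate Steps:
(-47494 + (2*(1 + 5))*(-429))/(45610 + 49366) = (-47494 + (2*6)*(-429))/94976 = (-47494 + 12*(-429))*(1/94976) = (-47494 - 5148)*(1/94976) = -52642*1/94976 = -26321/47488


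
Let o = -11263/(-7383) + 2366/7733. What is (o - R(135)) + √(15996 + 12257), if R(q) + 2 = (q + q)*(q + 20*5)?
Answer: -3622315539115/57092739 + √28253 ≈ -63278.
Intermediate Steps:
R(q) = -2 + 2*q*(100 + q) (R(q) = -2 + (q + q)*(q + 20*5) = -2 + (2*q)*(q + 100) = -2 + (2*q)*(100 + q) = -2 + 2*q*(100 + q))
o = 104564957/57092739 (o = -11263*(-1/7383) + 2366*(1/7733) = 11263/7383 + 2366/7733 = 104564957/57092739 ≈ 1.8315)
(o - R(135)) + √(15996 + 12257) = (104564957/57092739 - (-2 + 2*135² + 200*135)) + √(15996 + 12257) = (104564957/57092739 - (-2 + 2*18225 + 27000)) + √28253 = (104564957/57092739 - (-2 + 36450 + 27000)) + √28253 = (104564957/57092739 - 1*63448) + √28253 = (104564957/57092739 - 63448) + √28253 = -3622315539115/57092739 + √28253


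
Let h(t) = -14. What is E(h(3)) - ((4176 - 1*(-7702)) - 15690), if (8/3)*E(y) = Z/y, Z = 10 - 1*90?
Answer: 26699/7 ≈ 3814.1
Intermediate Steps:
Z = -80 (Z = 10 - 90 = -80)
E(y) = -30/y (E(y) = 3*(-80/y)/8 = -30/y)
E(h(3)) - ((4176 - 1*(-7702)) - 15690) = -30/(-14) - ((4176 - 1*(-7702)) - 15690) = -30*(-1/14) - ((4176 + 7702) - 15690) = 15/7 - (11878 - 15690) = 15/7 - 1*(-3812) = 15/7 + 3812 = 26699/7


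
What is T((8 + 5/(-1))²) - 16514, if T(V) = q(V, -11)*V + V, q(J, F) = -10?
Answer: -16595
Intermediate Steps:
T(V) = -9*V (T(V) = -10*V + V = -9*V)
T((8 + 5/(-1))²) - 16514 = -9*(8 + 5/(-1))² - 16514 = -9*(8 + 5*(-1))² - 16514 = -9*(8 - 5)² - 16514 = -9*3² - 16514 = -9*9 - 16514 = -81 - 16514 = -16595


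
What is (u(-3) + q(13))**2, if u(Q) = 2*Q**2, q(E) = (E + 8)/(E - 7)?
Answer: 1849/4 ≈ 462.25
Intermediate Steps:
q(E) = (8 + E)/(-7 + E)
(u(-3) + q(13))**2 = (2*(-3)**2 + (8 + 13)/(-7 + 13))**2 = (2*9 + 21/6)**2 = (18 + (1/6)*21)**2 = (18 + 7/2)**2 = (43/2)**2 = 1849/4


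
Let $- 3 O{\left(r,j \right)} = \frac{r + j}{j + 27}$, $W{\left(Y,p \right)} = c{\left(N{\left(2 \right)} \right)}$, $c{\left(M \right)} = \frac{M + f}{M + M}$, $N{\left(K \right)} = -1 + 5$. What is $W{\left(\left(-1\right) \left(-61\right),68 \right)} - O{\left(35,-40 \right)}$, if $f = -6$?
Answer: $- \frac{19}{156} \approx -0.12179$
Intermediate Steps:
$N{\left(K \right)} = 4$
$c{\left(M \right)} = \frac{-6 + M}{2 M}$ ($c{\left(M \right)} = \frac{M - 6}{M + M} = \frac{-6 + M}{2 M}$)
$W{\left(Y,p \right)} = - \frac{1}{4}$ ($W{\left(Y,p \right)} = \frac{-6 + 4}{2 \cdot 4} = \frac{1}{2} \cdot \frac{1}{4} \left(-2\right) = - \frac{1}{4}$)
$O{\left(r,j \right)} = - \frac{j + r}{3 \left(27 + j\right)}$ ($O{\left(r,j \right)} = - \frac{\left(r + j\right) \frac{1}{j + 27}}{3} = - \frac{\left(j + r\right) \frac{1}{27 + j}}{3} = - \frac{\frac{1}{27 + j} \left(j + r\right)}{3} = - \frac{j + r}{3 \left(27 + j\right)}$)
$W{\left(\left(-1\right) \left(-61\right),68 \right)} - O{\left(35,-40 \right)} = - \frac{1}{4} - \frac{\left(-1\right) \left(-40\right) - 35}{3 \left(27 - 40\right)} = - \frac{1}{4} - \frac{40 - 35}{3 \left(-13\right)} = - \frac{1}{4} - \frac{1}{3} \left(- \frac{1}{13}\right) 5 = - \frac{1}{4} - - \frac{5}{39} = - \frac{1}{4} + \frac{5}{39} = - \frac{19}{156}$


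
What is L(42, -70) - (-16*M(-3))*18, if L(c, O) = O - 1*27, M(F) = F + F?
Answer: -1825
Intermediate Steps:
M(F) = 2*F
L(c, O) = -27 + O (L(c, O) = O - 27 = -27 + O)
L(42, -70) - (-16*M(-3))*18 = (-27 - 70) - (-32*(-3))*18 = -97 - (-16*(-6))*18 = -97 - 96*18 = -97 - 1*1728 = -97 - 1728 = -1825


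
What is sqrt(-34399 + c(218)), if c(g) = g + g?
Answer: I*sqrt(33963) ≈ 184.29*I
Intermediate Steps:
c(g) = 2*g
sqrt(-34399 + c(218)) = sqrt(-34399 + 2*218) = sqrt(-34399 + 436) = sqrt(-33963) = I*sqrt(33963)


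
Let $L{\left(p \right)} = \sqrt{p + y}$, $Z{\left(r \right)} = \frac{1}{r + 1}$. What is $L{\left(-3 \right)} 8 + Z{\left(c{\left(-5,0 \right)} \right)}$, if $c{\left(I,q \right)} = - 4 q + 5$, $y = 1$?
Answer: $\frac{1}{6} + 8 i \sqrt{2} \approx 0.16667 + 11.314 i$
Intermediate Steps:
$c{\left(I,q \right)} = 5 - 4 q$
$Z{\left(r \right)} = \frac{1}{1 + r}$
$L{\left(p \right)} = \sqrt{1 + p}$ ($L{\left(p \right)} = \sqrt{p + 1} = \sqrt{1 + p}$)
$L{\left(-3 \right)} 8 + Z{\left(c{\left(-5,0 \right)} \right)} = \sqrt{1 - 3} \cdot 8 + \frac{1}{1 + \left(5 - 0\right)} = \sqrt{-2} \cdot 8 + \frac{1}{1 + \left(5 + 0\right)} = i \sqrt{2} \cdot 8 + \frac{1}{1 + 5} = 8 i \sqrt{2} + \frac{1}{6} = \frac{1}{6} + 8 i \sqrt{2}$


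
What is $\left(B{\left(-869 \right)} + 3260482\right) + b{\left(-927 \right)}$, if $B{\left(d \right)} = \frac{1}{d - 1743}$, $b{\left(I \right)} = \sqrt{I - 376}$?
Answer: $\frac{8516378983}{2612} + i \sqrt{1303} \approx 3.2605 \cdot 10^{6} + 36.097 i$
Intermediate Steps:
$b{\left(I \right)} = \sqrt{-376 + I}$
$B{\left(d \right)} = \frac{1}{-1743 + d}$
$\left(B{\left(-869 \right)} + 3260482\right) + b{\left(-927 \right)} = \left(\frac{1}{-1743 - 869} + 3260482\right) + \sqrt{-376 - 927} = \left(\frac{1}{-2612} + 3260482\right) + \sqrt{-1303} = \left(- \frac{1}{2612} + 3260482\right) + i \sqrt{1303} = \frac{8516378983}{2612} + i \sqrt{1303}$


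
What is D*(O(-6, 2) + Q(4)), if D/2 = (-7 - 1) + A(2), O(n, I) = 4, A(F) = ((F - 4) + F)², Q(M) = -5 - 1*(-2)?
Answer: -16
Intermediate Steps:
Q(M) = -3 (Q(M) = -5 + 2 = -3)
A(F) = (-4 + 2*F)² (A(F) = ((-4 + F) + F)² = (-4 + 2*F)²)
D = -16 (D = 2*((-7 - 1) + 4*(-2 + 2)²) = 2*(-8 + 4*0²) = 2*(-8 + 4*0) = 2*(-8 + 0) = 2*(-8) = -16)
D*(O(-6, 2) + Q(4)) = -16*(4 - 3) = -16*1 = -16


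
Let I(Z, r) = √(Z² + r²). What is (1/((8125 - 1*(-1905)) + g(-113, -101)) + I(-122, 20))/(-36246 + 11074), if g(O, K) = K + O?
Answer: -1/247088352 - √3821/12586 ≈ -0.0049114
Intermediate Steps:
(1/((8125 - 1*(-1905)) + g(-113, -101)) + I(-122, 20))/(-36246 + 11074) = (1/((8125 - 1*(-1905)) + (-101 - 113)) + √((-122)² + 20²))/(-36246 + 11074) = (1/((8125 + 1905) - 214) + √(14884 + 400))/(-25172) = (1/(10030 - 214) + √15284)*(-1/25172) = (1/9816 + 2*√3821)*(-1/25172) = -1/247088352 - √3821/12586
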